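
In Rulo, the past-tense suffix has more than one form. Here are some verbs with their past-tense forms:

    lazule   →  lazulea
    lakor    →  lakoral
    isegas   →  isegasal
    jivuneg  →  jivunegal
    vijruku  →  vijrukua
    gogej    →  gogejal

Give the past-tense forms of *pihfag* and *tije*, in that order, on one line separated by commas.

The alternation tracks the final sound of the stem — -al when the stem ends in a consonant (*lakor*, *isegas*, *jivuneg*, *gogej*); -a when the stem ends in a vowel (*lazule*, *vijruku*).
Since the final sound of *pihfag* is /g/ (a consonant), it takes -al, giving *pihfagal*.
*tije*: final sound = /e/, a vowel → -a → *tijea*.

pihfagal, tijea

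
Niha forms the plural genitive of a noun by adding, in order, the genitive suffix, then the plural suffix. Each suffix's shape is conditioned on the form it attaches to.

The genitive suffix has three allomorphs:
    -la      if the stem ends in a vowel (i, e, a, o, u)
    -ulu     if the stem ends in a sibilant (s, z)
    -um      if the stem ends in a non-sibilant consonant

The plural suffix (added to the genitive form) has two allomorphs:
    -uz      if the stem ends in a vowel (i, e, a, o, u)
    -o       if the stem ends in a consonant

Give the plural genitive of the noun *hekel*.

hekelumo

Since the final sound of *hekel* is /l/ (a non-sibilant consonant), it takes -um, giving *hekelum*.
The genitive form *hekelum*: final sound = /m/, a consonant → -o → *hekelumo*.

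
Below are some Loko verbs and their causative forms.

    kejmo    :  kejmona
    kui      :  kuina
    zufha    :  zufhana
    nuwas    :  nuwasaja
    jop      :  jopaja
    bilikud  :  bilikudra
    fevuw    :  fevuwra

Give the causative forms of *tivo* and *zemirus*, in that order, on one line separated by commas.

tivona, zemirusaja

The alternation tracks the final sound of the stem — -aja when the stem ends in a voiceless consonant (*nuwas*, *jop*); -ra when the stem ends in a voiced consonant (*bilikud*, *fevuw*); -na when the stem ends in a vowel (*kejmo*, *kui*, *zufha*).
*tivo*: final sound = /o/, a vowel → -na → *tivona*.
Since the final sound of *zemirus* is /s/ (a voiceless consonant), it takes -aja, giving *zemirusaja*.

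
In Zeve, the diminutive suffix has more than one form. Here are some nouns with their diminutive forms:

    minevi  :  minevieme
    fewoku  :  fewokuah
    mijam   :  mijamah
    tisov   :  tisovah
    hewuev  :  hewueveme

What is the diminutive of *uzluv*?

uzluvah

The pattern is front/back vowel harmony: -eme when the last vowel of the stem is a front vowel (*minevi*, *hewuev*); -ah when the last vowel of the stem is a back vowel (*fewoku*, *mijam*, *tisov*).
The last vowel of *uzluv* is /u/, which is a back vowel, so the suffix is -ah, giving *uzluvah*.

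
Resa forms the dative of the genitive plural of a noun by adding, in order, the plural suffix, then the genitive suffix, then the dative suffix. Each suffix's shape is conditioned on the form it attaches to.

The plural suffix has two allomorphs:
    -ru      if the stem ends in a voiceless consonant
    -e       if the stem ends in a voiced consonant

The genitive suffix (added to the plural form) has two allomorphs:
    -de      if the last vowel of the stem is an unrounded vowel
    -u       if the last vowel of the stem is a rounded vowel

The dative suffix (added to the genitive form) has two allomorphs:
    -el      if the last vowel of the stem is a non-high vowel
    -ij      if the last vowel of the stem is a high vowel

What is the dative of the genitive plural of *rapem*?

rapemedeel

The final consonant of *rapem* is /m/, which is voiced, so the plural suffix is -e, giving *rapeme*.
The last vowel of the plural form *rapeme* is /e/, which is an unrounded vowel, so the genitive suffix is -de, giving *rapemede*.
The last vowel of the genitive form *rapemede* is /e/, which is a non-high vowel, so the dative suffix is -el, giving *rapemedeel*.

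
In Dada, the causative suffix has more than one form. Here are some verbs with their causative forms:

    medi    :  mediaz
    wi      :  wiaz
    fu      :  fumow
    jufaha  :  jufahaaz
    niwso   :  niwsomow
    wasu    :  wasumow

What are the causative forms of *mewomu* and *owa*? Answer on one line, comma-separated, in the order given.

The alternation tracks the last vowel of the stem — -mow when the last vowel of the stem is a rounded vowel (*fu*, *niwso*, *wasu*); -az when the last vowel of the stem is an unrounded vowel (*medi*, *wi*, *jufaha*).
*mewomu*: last vowel = /u/, a rounded vowel → -mow → *mewomumow*.
The last vowel of *owa* is /a/, which is an unrounded vowel, so the suffix is -az, giving *owaaz*.

mewomumow, owaaz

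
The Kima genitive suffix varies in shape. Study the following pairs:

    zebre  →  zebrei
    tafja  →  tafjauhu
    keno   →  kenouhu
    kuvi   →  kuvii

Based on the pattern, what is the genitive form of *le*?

The suffix is conditioned by the last vowel: -i when the last vowel of the stem is a front vowel (*zebre*, *kuvi*); -uhu when the last vowel of the stem is a back vowel (*tafja*, *keno*).
Since the last vowel of *le* is /e/ (a front vowel), it takes -i, giving *lei*.

lei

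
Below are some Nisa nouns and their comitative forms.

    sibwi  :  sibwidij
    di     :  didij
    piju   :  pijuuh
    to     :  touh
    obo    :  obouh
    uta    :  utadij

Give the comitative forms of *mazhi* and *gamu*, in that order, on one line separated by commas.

The alternation tracks the last vowel of the stem — -uh when the last vowel of the stem is a rounded vowel (*piju*, *to*, *obo*); -dij when the last vowel of the stem is an unrounded vowel (*sibwi*, *di*, *uta*).
The last vowel of *mazhi* is /i/, which is an unrounded vowel, so the suffix is -dij, giving *mazhidij*.
The last vowel of *gamu* is /u/, which is a rounded vowel, so the suffix is -uh, giving *gamuuh*.

mazhidij, gamuuh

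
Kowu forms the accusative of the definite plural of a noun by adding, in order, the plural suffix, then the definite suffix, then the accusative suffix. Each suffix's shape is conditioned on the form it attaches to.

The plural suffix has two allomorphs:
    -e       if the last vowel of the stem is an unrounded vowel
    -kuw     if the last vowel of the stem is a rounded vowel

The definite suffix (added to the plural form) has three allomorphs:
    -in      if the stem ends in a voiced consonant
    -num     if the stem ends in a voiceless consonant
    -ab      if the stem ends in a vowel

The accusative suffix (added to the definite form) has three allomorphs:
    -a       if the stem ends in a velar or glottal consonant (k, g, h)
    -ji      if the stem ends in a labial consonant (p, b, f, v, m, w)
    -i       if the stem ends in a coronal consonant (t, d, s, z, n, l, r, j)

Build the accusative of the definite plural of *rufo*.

*rufo*: last vowel = /o/, a rounded vowel → -kuw → *rufokuw*.
The plural form *rufokuw* — final sound /w/ (a voiced consonant) → -in → *rufokuwin*.
The definite form *rufokuwin* — final consonant /n/ (coronal) → -i → *rufokuwini*.

rufokuwini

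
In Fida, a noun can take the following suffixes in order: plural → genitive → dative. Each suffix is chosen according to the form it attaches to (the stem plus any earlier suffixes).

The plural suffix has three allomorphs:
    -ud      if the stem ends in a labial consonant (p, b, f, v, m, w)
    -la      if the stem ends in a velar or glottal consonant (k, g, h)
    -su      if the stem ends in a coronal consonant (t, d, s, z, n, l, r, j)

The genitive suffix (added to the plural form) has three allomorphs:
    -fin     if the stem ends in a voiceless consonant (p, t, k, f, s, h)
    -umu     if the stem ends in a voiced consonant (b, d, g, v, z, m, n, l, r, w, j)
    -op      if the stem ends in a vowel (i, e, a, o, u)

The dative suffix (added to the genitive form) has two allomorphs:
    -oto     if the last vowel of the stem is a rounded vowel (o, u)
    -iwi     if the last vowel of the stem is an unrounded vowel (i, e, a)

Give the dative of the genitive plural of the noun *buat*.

buatsuopoto

The final consonant of *buat* is /t/, which is coronal, so the plural suffix is -su, giving *buatsu*.
The plural form *buatsu*: final sound = /u/, a vowel → -op → *buatsuop*.
Since the last vowel of the genitive form *buatsuop* is /o/ (a rounded vowel), it takes -oto, giving *buatsuopoto*.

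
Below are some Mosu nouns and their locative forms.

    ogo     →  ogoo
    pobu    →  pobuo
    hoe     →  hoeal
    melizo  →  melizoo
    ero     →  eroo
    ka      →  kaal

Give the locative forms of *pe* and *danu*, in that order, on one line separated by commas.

peal, danuo

The pattern is rounding harmony: -o when the last vowel of the stem is a rounded vowel (*ogo*, *pobu*, *melizo*, *ero*); -al when the last vowel of the stem is an unrounded vowel (*hoe*, *ka*).
Since the last vowel of *pe* is /e/ (an unrounded vowel), it takes -al, giving *peal*.
The last vowel of *danu* is /u/, which is a rounded vowel, so the suffix is -o, giving *danuo*.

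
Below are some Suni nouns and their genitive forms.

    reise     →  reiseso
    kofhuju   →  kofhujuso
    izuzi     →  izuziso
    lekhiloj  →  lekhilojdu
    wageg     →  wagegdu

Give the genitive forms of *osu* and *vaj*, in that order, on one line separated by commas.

The pattern is consonant vs. vowel: -du when the stem ends in a consonant (*lekhiloj*, *wageg*); -so when the stem ends in a vowel (*reise*, *kofhuju*, *izuzi*).
*osu*: final sound = /u/, a vowel → -so → *osuso*.
The final sound of *vaj* is /j/, which is a consonant, so the suffix is -du, giving *vajdu*.

osuso, vajdu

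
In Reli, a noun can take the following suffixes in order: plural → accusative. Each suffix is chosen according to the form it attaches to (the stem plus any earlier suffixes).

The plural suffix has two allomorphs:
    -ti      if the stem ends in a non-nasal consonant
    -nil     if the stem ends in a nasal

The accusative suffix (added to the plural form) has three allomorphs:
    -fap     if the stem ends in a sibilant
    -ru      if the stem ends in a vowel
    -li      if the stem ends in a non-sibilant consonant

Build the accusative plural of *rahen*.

The final consonant of *rahen* is /n/, which is a nasal, so the plural suffix is -nil, giving *rahennil*.
The plural form *rahennil* — final sound /l/ (a non-sibilant consonant) → -li → *rahennilli*.

rahennilli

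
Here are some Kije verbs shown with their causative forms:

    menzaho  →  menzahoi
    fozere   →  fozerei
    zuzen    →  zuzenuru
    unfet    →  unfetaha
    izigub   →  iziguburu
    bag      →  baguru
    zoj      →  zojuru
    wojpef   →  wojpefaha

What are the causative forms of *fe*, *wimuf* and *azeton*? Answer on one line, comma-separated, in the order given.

The pattern is voicing of the final sound: -aha when the stem ends in a voiceless consonant (*unfet*, *wojpef*); -uru when the stem ends in a voiced consonant (*zuzen*, *izigub*, *bag*, *zoj*); -i when the stem ends in a vowel (*menzaho*, *fozere*).
*fe* — final sound /e/ (a vowel) → -i → *fei*.
*wimuf* — final sound /f/ (a voiceless consonant) → -aha → *wimufaha*.
Since the final sound of *azeton* is /n/ (a voiced consonant), it takes -uru, giving *azetonuru*.

fei, wimufaha, azetonuru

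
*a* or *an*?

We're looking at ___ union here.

a

The indefinite article is chosen by the initial *sound* of the following word, not its spelling.
*union* begins with the sound /juː/ (u pronounced /juː/) — a consonant sound.
So the article is *a*: We're looking at a union here.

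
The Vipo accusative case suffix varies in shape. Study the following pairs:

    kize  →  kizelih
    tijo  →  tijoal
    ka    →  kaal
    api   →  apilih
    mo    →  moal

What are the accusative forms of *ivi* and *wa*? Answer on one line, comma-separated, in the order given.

ivilih, waal

The pattern is front/back vowel harmony: -lih when the last vowel of the stem is a front vowel (*kize*, *api*); -al when the last vowel of the stem is a back vowel (*tijo*, *ka*, *mo*).
*ivi*: last vowel = /i/, a front vowel → -lih → *ivilih*.
Since the last vowel of *wa* is /a/ (a back vowel), it takes -al, giving *waal*.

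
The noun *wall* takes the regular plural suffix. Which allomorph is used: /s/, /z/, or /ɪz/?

/z/

The stem *wall* ends in a voiced non-sibilant sound.
The plural suffix surfaces as /ɪz/ after sibilants, /s/ after other voiceless consonants, and /z/ after other voiced sounds.
So the plural -s on *wall* is pronounced /z/.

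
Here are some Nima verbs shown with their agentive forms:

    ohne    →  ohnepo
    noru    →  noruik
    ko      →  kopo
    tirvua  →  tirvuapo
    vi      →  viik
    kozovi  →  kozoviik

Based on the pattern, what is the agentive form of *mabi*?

mabiik

The pattern is height harmony: -ik when the last vowel of the stem is a high vowel (*noru*, *vi*, *kozovi*); -po when the last vowel of the stem is a non-high vowel (*ohne*, *ko*, *tirvua*).
*mabi*: last vowel = /i/, a high vowel → -ik → *mabiik*.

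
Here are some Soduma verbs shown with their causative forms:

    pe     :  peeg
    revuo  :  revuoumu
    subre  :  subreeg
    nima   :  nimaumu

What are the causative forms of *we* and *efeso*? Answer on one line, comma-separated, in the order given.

weeg, efesoumu

The alternation tracks the last vowel of the stem — -eg when the last vowel of the stem is a front vowel (*pe*, *subre*); -umu when the last vowel of the stem is a back vowel (*revuo*, *nima*).
Since the last vowel of *we* is /e/ (a front vowel), it takes -eg, giving *weeg*.
*efeso*: last vowel = /o/, a back vowel → -umu → *efesoumu*.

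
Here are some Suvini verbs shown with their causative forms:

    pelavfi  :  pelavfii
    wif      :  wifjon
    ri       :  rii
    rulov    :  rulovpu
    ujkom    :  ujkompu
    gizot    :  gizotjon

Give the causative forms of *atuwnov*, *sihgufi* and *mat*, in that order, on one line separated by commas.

atuwnovpu, sihgufii, matjon

Looking at the final sound of each stem: -jon when the stem ends in a voiceless consonant (*wif*, *gizot*); -pu when the stem ends in a voiced consonant (*rulov*, *ujkom*); -i when the stem ends in a vowel (*pelavfi*, *ri*).
*atuwnov*: final sound = /v/, a voiced consonant → -pu → *atuwnovpu*.
*sihgufi* — final sound /i/ (a vowel) → -i → *sihgufii*.
*mat*: final sound = /t/, a voiceless consonant → -jon → *matjon*.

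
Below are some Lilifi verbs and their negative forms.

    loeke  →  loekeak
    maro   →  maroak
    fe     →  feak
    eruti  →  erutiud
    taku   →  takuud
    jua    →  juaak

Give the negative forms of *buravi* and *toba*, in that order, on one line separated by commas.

The suffix is conditioned by the last vowel: -ud when the last vowel of the stem is a high vowel (*eruti*, *taku*); -ak when the last vowel of the stem is a non-high vowel (*loeke*, *maro*, *fe*, *jua*).
*buravi* — last vowel /i/ (a high vowel) → -ud → *buraviud*.
Since the last vowel of *toba* is /a/ (a non-high vowel), it takes -ak, giving *tobaak*.

buraviud, tobaak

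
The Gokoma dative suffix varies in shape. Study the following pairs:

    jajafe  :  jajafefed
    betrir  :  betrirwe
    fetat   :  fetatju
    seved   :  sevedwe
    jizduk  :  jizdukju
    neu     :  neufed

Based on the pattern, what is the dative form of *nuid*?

nuidwe

The pattern is voicing of the final sound: -ju when the stem ends in a voiceless consonant (*fetat*, *jizduk*); -we when the stem ends in a voiced consonant (*betrir*, *seved*); -fed when the stem ends in a vowel (*jajafe*, *neu*).
Since the final sound of *nuid* is /d/ (a voiced consonant), it takes -we, giving *nuidwe*.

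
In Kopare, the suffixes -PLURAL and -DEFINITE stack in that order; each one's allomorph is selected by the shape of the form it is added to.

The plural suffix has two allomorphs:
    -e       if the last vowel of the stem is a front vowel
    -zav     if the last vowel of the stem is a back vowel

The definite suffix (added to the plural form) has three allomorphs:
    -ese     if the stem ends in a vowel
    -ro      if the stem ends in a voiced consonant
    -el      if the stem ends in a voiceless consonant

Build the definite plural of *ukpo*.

ukpozavro

The last vowel of *ukpo* is /o/, which is a back vowel, so the plural suffix is -zav, giving *ukpozav*.
Since the final sound of the plural form *ukpozav* is /v/ (a voiced consonant), it takes -ro, giving *ukpozavro*.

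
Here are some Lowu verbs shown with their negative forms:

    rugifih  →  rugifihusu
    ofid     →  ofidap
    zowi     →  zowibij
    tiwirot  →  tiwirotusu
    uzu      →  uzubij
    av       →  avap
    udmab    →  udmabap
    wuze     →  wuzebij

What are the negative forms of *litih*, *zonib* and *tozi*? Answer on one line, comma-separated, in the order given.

litihusu, zonibap, tozibij

The pattern is voicing of the final sound: -usu when the stem ends in a voiceless consonant (*rugifih*, *tiwirot*); -ap when the stem ends in a voiced consonant (*ofid*, *av*, *udmab*); -bij when the stem ends in a vowel (*zowi*, *uzu*, *wuze*).
*litih*: final sound = /h/, a voiceless consonant → -usu → *litihusu*.
Since the final sound of *zonib* is /b/ (a voiced consonant), it takes -ap, giving *zonibap*.
The final sound of *tozi* is /i/, which is a vowel, so the suffix is -bij, giving *tozibij*.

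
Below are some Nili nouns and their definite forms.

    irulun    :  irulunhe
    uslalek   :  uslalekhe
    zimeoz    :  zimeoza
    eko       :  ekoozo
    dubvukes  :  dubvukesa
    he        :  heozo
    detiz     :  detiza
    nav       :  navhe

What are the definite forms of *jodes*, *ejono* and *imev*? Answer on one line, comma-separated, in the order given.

jodesa, ejonoozo, imevhe

Looking at the final sound of each stem: -a when the stem ends in a sibilant (*zimeoz*, *dubvukes*, *detiz*); -he when the stem ends in a non-sibilant consonant (*irulun*, *uslalek*, *nav*); -ozo when the stem ends in a vowel (*eko*, *he*).
*jodes*: final sound = /s/, a sibilant → -a → *jodesa*.
*ejono*: final sound = /o/, a vowel → -ozo → *ejonoozo*.
*imev*: final sound = /v/, a non-sibilant consonant → -he → *imevhe*.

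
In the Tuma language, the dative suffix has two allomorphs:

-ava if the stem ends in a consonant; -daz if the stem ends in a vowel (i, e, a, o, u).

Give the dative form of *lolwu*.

lolwudaz

*lolwu*: final sound = /u/, a vowel → -daz → *lolwudaz*.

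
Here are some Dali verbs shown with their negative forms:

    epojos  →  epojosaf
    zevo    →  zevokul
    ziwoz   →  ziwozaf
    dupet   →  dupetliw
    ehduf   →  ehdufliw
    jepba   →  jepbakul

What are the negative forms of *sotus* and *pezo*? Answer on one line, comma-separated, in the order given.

The suffix is conditioned by the final sound: -af when the stem ends in a sibilant (*epojos*, *ziwoz*); -liw when the stem ends in a non-sibilant consonant (*dupet*, *ehduf*); -kul when the stem ends in a vowel (*zevo*, *jepba*).
The final sound of *sotus* is /s/, which is a sibilant, so the suffix is -af, giving *sotusaf*.
*pezo* — final sound /o/ (a vowel) → -kul → *pezokul*.

sotusaf, pezokul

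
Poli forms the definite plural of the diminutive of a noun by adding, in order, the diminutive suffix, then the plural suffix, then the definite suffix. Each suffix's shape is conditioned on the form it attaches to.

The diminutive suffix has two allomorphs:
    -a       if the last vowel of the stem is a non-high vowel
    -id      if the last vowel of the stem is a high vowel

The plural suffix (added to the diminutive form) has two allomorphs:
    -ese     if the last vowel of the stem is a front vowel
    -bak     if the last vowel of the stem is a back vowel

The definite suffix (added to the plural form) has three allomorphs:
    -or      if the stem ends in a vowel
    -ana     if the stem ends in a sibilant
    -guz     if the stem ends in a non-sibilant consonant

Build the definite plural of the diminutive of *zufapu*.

Since the last vowel of *zufapu* is /u/ (a high vowel), it takes -id, giving *zufapuid*.
The last vowel of the diminutive form *zufapuid* is /i/, which is a front vowel, so the plural suffix is -ese, giving *zufapuidese*.
The plural form *zufapuidese*: final sound = /e/, a vowel → -or → *zufapuideseor*.

zufapuideseor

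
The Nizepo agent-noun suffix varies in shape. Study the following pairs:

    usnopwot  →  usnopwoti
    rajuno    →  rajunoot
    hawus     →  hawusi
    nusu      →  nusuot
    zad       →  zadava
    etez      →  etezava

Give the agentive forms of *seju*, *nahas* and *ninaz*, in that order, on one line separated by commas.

The pattern is voicing of the final sound: -i when the stem ends in a voiceless consonant (*usnopwot*, *hawus*); -ava when the stem ends in a voiced consonant (*zad*, *etez*); -ot when the stem ends in a vowel (*rajuno*, *nusu*).
Since the final sound of *seju* is /u/ (a vowel), it takes -ot, giving *sejuot*.
*nahas* — final sound /s/ (a voiceless consonant) → -i → *nahasi*.
The final sound of *ninaz* is /z/, which is a voiced consonant, so the suffix is -ava, giving *ninazava*.

sejuot, nahasi, ninazava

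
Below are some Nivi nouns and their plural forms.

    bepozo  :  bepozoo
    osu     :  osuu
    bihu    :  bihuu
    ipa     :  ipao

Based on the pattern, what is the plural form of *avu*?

Looking at the last vowel of each stem: -u when the last vowel of the stem is a high vowel (*osu*, *bihu*); -o when the last vowel of the stem is a non-high vowel (*bepozo*, *ipa*).
*avu* — last vowel /u/ (a high vowel) → -u → *avuu*.

avuu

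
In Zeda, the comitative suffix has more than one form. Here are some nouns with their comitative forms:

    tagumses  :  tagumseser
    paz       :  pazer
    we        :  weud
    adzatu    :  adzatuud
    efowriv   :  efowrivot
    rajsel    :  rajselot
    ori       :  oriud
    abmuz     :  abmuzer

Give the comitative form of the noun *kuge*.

kugeud

The suffix is conditioned by the final sound: -er when the stem ends in a sibilant (*tagumses*, *paz*, *abmuz*); -ot when the stem ends in a non-sibilant consonant (*efowriv*, *rajsel*); -ud when the stem ends in a vowel (*we*, *adzatu*, *ori*).
*kuge*: final sound = /e/, a vowel → -ud → *kugeud*.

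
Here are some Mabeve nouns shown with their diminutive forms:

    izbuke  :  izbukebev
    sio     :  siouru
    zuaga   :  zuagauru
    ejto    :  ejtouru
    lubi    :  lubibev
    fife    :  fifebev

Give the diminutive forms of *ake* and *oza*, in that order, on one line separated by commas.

akebev, ozauru

The alternation tracks the last vowel of the stem — -bev when the last vowel of the stem is a front vowel (*izbuke*, *lubi*, *fife*); -uru when the last vowel of the stem is a back vowel (*sio*, *zuaga*, *ejto*).
The last vowel of *ake* is /e/, which is a front vowel, so the suffix is -bev, giving *akebev*.
Since the last vowel of *oza* is /a/ (a back vowel), it takes -uru, giving *ozauru*.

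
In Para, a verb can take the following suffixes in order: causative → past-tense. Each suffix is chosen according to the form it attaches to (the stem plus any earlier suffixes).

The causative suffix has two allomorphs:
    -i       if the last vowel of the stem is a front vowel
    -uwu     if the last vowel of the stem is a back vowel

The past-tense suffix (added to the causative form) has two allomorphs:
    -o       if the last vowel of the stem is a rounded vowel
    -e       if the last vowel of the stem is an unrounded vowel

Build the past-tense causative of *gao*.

Since the last vowel of *gao* is /o/ (a back vowel), it takes -uwu, giving *gaouwu*.
The last vowel of the causative form *gaouwu* is /u/, which is a rounded vowel, so the past-tense suffix is -o, giving *gaouwuo*.

gaouwuo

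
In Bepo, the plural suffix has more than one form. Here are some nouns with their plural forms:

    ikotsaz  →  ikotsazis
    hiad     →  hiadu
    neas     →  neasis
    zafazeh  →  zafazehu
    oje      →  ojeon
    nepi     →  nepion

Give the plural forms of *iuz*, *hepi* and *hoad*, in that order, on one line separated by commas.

The alternation tracks the final sound of the stem — -is when the stem ends in a sibilant (*ikotsaz*, *neas*); -u when the stem ends in a non-sibilant consonant (*hiad*, *zafazeh*); -on when the stem ends in a vowel (*oje*, *nepi*).
Since the final sound of *iuz* is /z/ (a sibilant), it takes -is, giving *iuzis*.
The final sound of *hepi* is /i/, which is a vowel, so the suffix is -on, giving *hepion*.
The final sound of *hoad* is /d/, which is a non-sibilant consonant, so the suffix is -u, giving *hoadu*.

iuzis, hepion, hoadu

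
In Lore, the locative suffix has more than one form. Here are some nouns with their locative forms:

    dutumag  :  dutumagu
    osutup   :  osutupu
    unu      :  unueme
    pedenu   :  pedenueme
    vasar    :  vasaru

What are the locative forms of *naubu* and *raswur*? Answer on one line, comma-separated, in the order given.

The pattern is consonant vs. vowel: -u when the stem ends in a consonant (*dutumag*, *osutup*, *vasar*); -eme when the stem ends in a vowel (*unu*, *pedenu*).
*naubu*: final sound = /u/, a vowel → -eme → *naubueme*.
Since the final sound of *raswur* is /r/ (a consonant), it takes -u, giving *raswuru*.

naubueme, raswuru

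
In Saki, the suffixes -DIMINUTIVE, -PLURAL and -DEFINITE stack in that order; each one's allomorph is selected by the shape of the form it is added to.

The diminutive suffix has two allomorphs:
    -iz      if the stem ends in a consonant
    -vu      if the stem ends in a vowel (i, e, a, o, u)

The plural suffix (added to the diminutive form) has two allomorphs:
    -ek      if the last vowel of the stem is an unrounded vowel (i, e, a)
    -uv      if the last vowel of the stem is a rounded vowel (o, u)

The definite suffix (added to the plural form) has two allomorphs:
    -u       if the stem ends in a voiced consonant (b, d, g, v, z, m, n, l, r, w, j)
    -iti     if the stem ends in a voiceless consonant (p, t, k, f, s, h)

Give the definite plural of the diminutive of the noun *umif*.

umifizekiti

Since the final sound of *umif* is /f/ (a consonant), it takes -iz, giving *umifiz*.
The diminutive form *umifiz*: last vowel = /i/, an unrounded vowel → -ek → *umifizek*.
The final consonant of the plural form *umifizek* is /k/, which is voiceless, so the definite suffix is -iti, giving *umifizekiti*.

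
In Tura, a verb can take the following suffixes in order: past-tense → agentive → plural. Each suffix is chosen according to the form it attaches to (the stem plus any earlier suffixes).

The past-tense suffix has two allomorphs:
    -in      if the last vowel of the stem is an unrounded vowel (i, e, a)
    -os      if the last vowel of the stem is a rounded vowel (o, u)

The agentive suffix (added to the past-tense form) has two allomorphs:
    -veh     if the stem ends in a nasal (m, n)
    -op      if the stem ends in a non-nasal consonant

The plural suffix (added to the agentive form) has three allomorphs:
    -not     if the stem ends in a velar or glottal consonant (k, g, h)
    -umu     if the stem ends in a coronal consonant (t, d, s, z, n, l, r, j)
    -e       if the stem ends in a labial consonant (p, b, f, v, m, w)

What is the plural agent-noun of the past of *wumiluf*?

*wumiluf* — last vowel /u/ (a rounded vowel) → -os → *wumilufos*.
The past-tense form *wumilufos* — final consonant /s/ (non-nasal) → -op → *wumilufosop*.
Since the final consonant of the agentive form *wumilufosop* is /p/ (labial), it takes -e, giving *wumilufosope*.

wumilufosope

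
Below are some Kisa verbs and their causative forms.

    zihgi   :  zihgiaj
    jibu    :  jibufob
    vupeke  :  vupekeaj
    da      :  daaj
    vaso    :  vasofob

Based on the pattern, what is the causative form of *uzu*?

uzufob

The pattern is rounding harmony: -fob when the last vowel of the stem is a rounded vowel (*jibu*, *vaso*); -aj when the last vowel of the stem is an unrounded vowel (*zihgi*, *vupeke*, *da*).
*uzu* — last vowel /u/ (a rounded vowel) → -fob → *uzufob*.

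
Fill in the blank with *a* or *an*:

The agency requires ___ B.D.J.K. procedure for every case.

The indefinite article is chosen by the initial *sound* of the following word, not its spelling.
The initialism *B.D.J.K.* is read letter by letter; the first letter, B, is pronounced /biː/, which begins with a consonant sound.
So the article is *a*: The agency requires a B.D.J.K. procedure for every case.

a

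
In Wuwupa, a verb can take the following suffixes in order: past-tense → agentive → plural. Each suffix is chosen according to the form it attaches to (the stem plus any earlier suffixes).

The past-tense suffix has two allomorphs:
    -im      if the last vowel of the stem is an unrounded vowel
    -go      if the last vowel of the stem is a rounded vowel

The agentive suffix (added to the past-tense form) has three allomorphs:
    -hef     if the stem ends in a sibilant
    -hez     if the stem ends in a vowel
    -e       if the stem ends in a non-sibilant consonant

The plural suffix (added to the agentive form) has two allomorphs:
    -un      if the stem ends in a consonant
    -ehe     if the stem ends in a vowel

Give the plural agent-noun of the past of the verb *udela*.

udelaimeehe

The last vowel of *udela* is /a/, which is an unrounded vowel, so the past-tense suffix is -im, giving *udelaim*.
The past-tense form *udelaim* — final sound /m/ (a non-sibilant consonant) → -e → *udelaime*.
The agentive form *udelaime*: final sound = /e/, a vowel → -ehe → *udelaimeehe*.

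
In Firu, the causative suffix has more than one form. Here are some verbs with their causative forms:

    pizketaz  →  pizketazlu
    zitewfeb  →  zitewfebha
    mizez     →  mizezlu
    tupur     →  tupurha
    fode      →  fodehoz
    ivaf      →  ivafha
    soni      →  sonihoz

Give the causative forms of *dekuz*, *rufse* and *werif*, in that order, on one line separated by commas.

The alternation tracks the final sound of the stem — -lu when the stem ends in a sibilant (*pizketaz*, *mizez*); -ha when the stem ends in a non-sibilant consonant (*zitewfeb*, *tupur*, *ivaf*); -hoz when the stem ends in a vowel (*fode*, *soni*).
Since the final sound of *dekuz* is /z/ (a sibilant), it takes -lu, giving *dekuzlu*.
Since the final sound of *rufse* is /e/ (a vowel), it takes -hoz, giving *rufsehoz*.
Since the final sound of *werif* is /f/ (a non-sibilant consonant), it takes -ha, giving *werifha*.

dekuzlu, rufsehoz, werifha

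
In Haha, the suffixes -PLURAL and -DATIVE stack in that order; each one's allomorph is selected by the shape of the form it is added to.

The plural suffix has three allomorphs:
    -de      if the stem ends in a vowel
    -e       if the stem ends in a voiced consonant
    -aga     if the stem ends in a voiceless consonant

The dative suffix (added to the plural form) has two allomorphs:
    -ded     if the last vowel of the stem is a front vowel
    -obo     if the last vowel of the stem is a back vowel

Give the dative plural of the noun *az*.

*az*: final sound = /z/, a voiced consonant → -e → *aze*.
Since the last vowel of the plural form *aze* is /e/ (a front vowel), it takes -ded, giving *azeded*.

azeded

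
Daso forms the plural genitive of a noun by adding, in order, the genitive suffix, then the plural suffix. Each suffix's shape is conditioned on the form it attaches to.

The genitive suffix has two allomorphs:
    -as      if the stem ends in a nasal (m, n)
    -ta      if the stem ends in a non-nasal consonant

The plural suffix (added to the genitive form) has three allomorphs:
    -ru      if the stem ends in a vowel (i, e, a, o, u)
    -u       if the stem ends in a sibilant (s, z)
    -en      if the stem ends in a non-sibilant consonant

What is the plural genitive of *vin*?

vinasu

Since the final consonant of *vin* is /n/ (a nasal), it takes -as, giving *vinas*.
Since the final sound of the genitive form *vinas* is /s/ (a sibilant), it takes -u, giving *vinasu*.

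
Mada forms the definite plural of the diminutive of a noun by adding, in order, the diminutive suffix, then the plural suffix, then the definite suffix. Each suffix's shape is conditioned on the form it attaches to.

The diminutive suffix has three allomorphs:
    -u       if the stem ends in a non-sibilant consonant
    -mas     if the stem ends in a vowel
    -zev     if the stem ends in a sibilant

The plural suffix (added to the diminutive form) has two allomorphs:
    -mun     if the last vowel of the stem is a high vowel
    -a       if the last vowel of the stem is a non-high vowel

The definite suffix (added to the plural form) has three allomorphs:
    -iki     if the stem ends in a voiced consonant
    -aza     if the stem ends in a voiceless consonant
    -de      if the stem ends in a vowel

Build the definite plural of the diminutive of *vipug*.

vipugumuniki

The final sound of *vipug* is /g/, which is a non-sibilant consonant, so the diminutive suffix is -u, giving *vipugu*.
The diminutive form *vipugu*: last vowel = /u/, a high vowel → -mun → *vipugumun*.
The final sound of the plural form *vipugumun* is /n/, which is a voiced consonant, so the definite suffix is -iki, giving *vipugumuniki*.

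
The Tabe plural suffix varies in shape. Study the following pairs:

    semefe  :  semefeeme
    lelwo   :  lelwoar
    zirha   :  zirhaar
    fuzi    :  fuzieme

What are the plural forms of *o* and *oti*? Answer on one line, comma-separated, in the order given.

oar, otieme

The pattern is front/back vowel harmony: -eme when the last vowel of the stem is a front vowel (*semefe*, *fuzi*); -ar when the last vowel of the stem is a back vowel (*lelwo*, *zirha*).
The last vowel of *o* is /o/, which is a back vowel, so the suffix is -ar, giving *oar*.
The last vowel of *oti* is /i/, which is a front vowel, so the suffix is -eme, giving *otieme*.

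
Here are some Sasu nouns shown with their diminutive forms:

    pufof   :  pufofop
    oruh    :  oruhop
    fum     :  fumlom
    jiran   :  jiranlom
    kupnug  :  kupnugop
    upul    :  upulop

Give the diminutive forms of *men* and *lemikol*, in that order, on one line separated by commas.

The pattern is nasality of the final consonant: -lom when the stem ends in a nasal (*fum*, *jiran*); -op when the stem ends in a non-nasal consonant (*pufof*, *oruh*, *kupnug*, *upul*).
*men*: final consonant = /n/, a nasal → -lom → *menlom*.
Since the final consonant of *lemikol* is /l/ (non-nasal), it takes -op, giving *lemikolop*.

menlom, lemikolop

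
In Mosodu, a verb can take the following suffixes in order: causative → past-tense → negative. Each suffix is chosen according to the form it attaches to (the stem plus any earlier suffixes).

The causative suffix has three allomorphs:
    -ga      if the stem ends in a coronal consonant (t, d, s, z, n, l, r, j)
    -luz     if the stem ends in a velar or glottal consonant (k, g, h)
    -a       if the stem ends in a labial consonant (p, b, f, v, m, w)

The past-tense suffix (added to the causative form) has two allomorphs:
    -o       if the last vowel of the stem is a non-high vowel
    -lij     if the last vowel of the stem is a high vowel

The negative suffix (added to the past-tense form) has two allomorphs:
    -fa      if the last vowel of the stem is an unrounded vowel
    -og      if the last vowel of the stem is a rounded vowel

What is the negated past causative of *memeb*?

The final consonant of *memeb* is /b/, which is labial, so the causative suffix is -a, giving *memeba*.
Since the last vowel of the causative form *memeba* is /a/ (a non-high vowel), it takes -o, giving *memebao*.
The past-tense form *memebao* — last vowel /o/ (a rounded vowel) → -og → *memebaoog*.

memebaoog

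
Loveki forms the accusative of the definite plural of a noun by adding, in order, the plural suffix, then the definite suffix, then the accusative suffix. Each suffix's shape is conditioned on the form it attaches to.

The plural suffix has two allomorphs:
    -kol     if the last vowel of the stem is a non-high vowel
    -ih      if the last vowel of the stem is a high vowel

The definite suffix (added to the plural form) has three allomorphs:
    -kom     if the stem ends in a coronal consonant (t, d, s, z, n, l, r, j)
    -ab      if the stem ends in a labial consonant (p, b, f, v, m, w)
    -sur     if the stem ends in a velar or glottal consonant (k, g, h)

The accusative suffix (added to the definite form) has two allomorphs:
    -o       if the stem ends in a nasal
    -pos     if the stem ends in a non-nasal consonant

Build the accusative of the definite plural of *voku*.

vokuihsurpos

*voku* — last vowel /u/ (a high vowel) → -ih → *vokuih*.
The plural form *vokuih*: final consonant = /h/, velar/glottal → -sur → *vokuihsur*.
The final consonant of the definite form *vokuihsur* is /r/, which is non-nasal, so the accusative suffix is -pos, giving *vokuihsurpos*.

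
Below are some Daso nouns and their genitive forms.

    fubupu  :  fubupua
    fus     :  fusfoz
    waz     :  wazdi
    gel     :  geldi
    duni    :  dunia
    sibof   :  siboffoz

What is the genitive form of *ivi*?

Looking at the final sound of each stem: -foz when the stem ends in a voiceless consonant (*fus*, *sibof*); -di when the stem ends in a voiced consonant (*waz*, *gel*); -a when the stem ends in a vowel (*fubupu*, *duni*).
*ivi* — final sound /i/ (a vowel) → -a → *ivia*.

ivia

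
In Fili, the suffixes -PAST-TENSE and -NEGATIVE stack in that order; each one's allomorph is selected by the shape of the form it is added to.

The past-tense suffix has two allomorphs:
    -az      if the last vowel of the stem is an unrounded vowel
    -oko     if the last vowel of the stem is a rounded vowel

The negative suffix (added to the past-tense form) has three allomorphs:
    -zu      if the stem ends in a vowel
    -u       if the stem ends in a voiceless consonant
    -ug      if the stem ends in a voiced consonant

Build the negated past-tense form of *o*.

The last vowel of *o* is /o/, which is a rounded vowel, so the past-tense suffix is -oko, giving *ooko*.
The past-tense form *ooko*: final sound = /o/, a vowel → -zu → *ookozu*.

ookozu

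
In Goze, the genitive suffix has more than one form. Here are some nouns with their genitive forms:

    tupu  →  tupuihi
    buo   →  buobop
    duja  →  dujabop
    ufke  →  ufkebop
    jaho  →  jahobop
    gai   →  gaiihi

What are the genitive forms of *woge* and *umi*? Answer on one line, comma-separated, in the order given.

Looking at the last vowel of each stem: -ihi when the last vowel of the stem is a high vowel (*tupu*, *gai*); -bop when the last vowel of the stem is a non-high vowel (*buo*, *duja*, *ufke*, *jaho*).
*woge*: last vowel = /e/, a non-high vowel → -bop → *wogebop*.
*umi*: last vowel = /i/, a high vowel → -ihi → *umiihi*.

wogebop, umiihi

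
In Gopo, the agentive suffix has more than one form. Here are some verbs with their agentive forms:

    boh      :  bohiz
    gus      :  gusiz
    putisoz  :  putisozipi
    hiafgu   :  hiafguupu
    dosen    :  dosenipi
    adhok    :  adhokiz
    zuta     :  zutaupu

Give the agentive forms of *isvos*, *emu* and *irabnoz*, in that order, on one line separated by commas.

The pattern is voicing of the final sound: -iz when the stem ends in a voiceless consonant (*boh*, *gus*, *adhok*); -ipi when the stem ends in a voiced consonant (*putisoz*, *dosen*); -upu when the stem ends in a vowel (*hiafgu*, *zuta*).
The final sound of *isvos* is /s/, which is a voiceless consonant, so the suffix is -iz, giving *isvosiz*.
*emu*: final sound = /u/, a vowel → -upu → *emuupu*.
*irabnoz* — final sound /z/ (a voiced consonant) → -ipi → *irabnozipi*.

isvosiz, emuupu, irabnozipi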